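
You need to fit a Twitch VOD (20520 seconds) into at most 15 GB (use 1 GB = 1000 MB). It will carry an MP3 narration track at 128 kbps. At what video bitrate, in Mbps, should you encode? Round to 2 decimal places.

Budget: 15 GB = 120000.0 Mb.
Total bitrate budget: 120000.0 Mb / 20520 s = 5.848 Mbps.
Audio: 128 kbps = 0.128 Mbps.
Video: 5.848 − 0.128 = 5.720 Mbps.

5.72 Mbps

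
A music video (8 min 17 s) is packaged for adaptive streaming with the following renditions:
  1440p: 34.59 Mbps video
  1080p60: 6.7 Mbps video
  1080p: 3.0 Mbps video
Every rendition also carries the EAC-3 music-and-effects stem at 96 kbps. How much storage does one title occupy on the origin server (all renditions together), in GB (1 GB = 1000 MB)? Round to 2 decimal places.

8 min 17 s = 497 s
Audio: 96 kbps = 0.096 Mbps.
Sum of rendition bitrates: (34.59+0.096) + (6.7+0.096) + (3.0+0.096) = 44.578 Mbps.
× 497 s = 22,155 Mb = 2,769 MB = 2.769 GB.

2.77 GB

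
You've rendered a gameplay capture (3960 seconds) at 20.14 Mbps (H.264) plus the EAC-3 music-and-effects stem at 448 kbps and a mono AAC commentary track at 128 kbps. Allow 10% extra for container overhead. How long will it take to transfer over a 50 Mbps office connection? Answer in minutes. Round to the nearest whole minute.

Audio total: 448 + 128 = 576 kbps = 0.576 Mbps.
Total bitrate: 20.716 Mbps.
File: 20.716 Mbps × 3960 s = 82035.4 Mb.
With 10% container overhead: ×1.10. → 90238.9 Mb.
At 50 Mbps: 90238.9 / 50 = 1804.8 s ≈ 30.1 minutes.

30 minutes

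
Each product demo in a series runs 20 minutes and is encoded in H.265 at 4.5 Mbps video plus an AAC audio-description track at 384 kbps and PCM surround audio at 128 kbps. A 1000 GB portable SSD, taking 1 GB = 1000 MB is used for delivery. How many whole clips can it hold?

1330

20 min = 1200 s
Audio total: 384 + 128 = 512 kbps = 0.512 Mbps.
Total bitrate: 5.012 Mbps.
Per item: 5.012 Mbps × 1200 s = 6,014 Mb = 751.8 MB.
Capacity: 1000 GB = 8,000,000 Mb; 1330.14 items → 1330 complete.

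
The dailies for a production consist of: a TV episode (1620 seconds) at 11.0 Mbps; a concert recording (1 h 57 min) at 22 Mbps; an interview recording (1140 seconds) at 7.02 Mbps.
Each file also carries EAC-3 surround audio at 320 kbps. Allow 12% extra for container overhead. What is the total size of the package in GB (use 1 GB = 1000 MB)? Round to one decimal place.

Audio: 320 kbps = 0.320 Mbps.
TV episode: 11.320 Mbps × 1620 s × 1.12 = 20539.0 Mb
concert recording: 22.320 Mbps × 7020 s × 1.12 = 175488.8 Mb
interview recording: 7.340 Mbps × 1140 s × 1.12 = 9371.7 Mb
Total: 205399.5 Mb = 25674.9 MB.
= 25.67 GB.

25.7 GB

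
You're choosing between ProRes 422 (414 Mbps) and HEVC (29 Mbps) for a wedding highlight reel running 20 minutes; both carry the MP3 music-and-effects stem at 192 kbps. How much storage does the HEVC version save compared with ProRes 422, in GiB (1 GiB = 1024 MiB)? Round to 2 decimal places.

20 min = 1200 s
Audio: 192 kbps = 0.192 Mbps.
ProRes 422: 414.192 Mbps × 1200 s = 497030.4 Mb = 57.862 GiB.
HEVC: 29.192 Mbps × 1200 s = 35030.4 Mb = 4.078 GiB.
Saving: 57.862 − 4.078 = 53.784 GiB.

53.78 GiB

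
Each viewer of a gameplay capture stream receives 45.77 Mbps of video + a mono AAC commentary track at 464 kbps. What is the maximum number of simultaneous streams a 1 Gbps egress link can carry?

21

Audio: 464 kbps = 0.464 Mbps.
Per-viewer media rate: 46.234 Mbps.
1 Gbps = 1,000 Mbps; 1,000 / 46.234 = 21.63 → 21 viewers.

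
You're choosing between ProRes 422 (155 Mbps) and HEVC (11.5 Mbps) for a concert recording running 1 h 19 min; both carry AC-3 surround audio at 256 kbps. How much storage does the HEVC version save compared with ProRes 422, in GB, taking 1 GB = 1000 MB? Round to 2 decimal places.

1 h 19 min = 79 min = 4740 s
Audio: 256 kbps = 0.256 Mbps.
ProRes 422: 155.256 Mbps × 4740 s = 735913.4 Mb = 91.989 GB.
HEVC: 11.756 Mbps × 4740 s = 55723.4 Mb = 6.965 GB.
Saving: 91.989 − 6.965 = 85.024 GB.

85.02 GB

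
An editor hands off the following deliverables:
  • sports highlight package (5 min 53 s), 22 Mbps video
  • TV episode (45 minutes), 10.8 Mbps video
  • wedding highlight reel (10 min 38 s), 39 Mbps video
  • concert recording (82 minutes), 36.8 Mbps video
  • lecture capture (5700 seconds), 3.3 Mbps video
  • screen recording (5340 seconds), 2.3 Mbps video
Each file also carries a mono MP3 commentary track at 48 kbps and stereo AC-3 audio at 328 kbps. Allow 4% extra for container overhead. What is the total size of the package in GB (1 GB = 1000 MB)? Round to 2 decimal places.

Audio total: 48 + 328 = 376 kbps = 0.376 Mbps.
sports highlight package: 22.376 Mbps × 353 s × 1.04 = 8214.7 Mb
TV episode: 11.176 Mbps × 2700 s × 1.04 = 31382.2 Mb
wedding highlight reel: 39.376 Mbps × 638 s × 1.04 = 26126.8 Mb
concert recording: 37.176 Mbps × 4920 s × 1.04 = 190222.2 Mb
lecture capture: 3.676 Mbps × 5700 s × 1.04 = 21791.3 Mb
screen recording: 2.676 Mbps × 5340 s × 1.04 = 14861.4 Mb
Total: 292598.6 Mb = 36574.8 MB.
= 36.57 GB.

36.57 GB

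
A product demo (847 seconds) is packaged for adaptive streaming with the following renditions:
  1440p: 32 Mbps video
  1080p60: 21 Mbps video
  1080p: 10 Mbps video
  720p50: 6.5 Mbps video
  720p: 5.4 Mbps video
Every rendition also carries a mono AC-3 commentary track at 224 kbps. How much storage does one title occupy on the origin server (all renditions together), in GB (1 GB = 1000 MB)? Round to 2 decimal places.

Audio: 224 kbps = 0.224 Mbps.
Sum of rendition bitrates: (32+0.224) + (21+0.224) + (10+0.224) + (6.5+0.224) + (5.4+0.224) = 76.020 Mbps.
× 847 s = 64,389 Mb = 8,049 MB = 8.049 GB.

8.05 GB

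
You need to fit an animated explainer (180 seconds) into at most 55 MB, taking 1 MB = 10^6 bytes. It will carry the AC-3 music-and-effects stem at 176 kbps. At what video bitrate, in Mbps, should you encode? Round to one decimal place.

Budget: 55 MB = 440.0 Mb.
Total bitrate budget: 440.0 Mb / 180 s = 2.444 Mbps.
Audio: 176 kbps = 0.176 Mbps.
Video: 2.444 − 0.176 = 2.268 Mbps.

2.3 Mbps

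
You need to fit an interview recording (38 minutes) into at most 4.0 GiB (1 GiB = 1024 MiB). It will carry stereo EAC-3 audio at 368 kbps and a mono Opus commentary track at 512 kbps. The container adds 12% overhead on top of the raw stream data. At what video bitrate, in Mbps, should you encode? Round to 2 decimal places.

Budget: 4.0 GiB = 34359.7 Mb.
Stream payload after overhead: 34359.7 / 1.12 = 30678.3 Mb.
38 min = 2280 s
Total bitrate budget: 30678.3 Mb / 2280 s = 13.455 Mbps.
Audio total: 368 + 512 = 880 kbps = 0.880 Mbps.
Video: 13.455 − 0.880 = 12.575 Mbps.

12.58 Mbps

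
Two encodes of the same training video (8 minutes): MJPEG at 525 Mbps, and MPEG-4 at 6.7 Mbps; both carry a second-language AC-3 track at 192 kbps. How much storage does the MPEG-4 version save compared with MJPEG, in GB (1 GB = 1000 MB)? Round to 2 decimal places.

31.10 GB

8 min = 480 s
Audio: 192 kbps = 0.192 Mbps.
MJPEG: 525.192 Mbps × 480 s = 252092.2 Mb = 31.512 GB.
MPEG-4: 6.892 Mbps × 480 s = 3308.2 Mb = 0.414 GB.
Saving: 31.512 − 0.414 = 31.098 GB.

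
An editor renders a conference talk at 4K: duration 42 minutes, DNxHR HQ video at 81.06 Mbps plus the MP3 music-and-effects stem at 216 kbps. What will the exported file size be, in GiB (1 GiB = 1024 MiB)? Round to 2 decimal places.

42 min = 2520 s
Audio: 216 kbps = 0.216 Mbps.
Total bitrate: 81.06 + 0.216 = 81.276 Mbps.
Stream data: 81.276 Mbps × 2520 s = 204815.5 Mb.
204,816 Mb = 25,601,940,000 bytes ÷ 1,073,741,824 = 23.84 GiB.

23.84 GiB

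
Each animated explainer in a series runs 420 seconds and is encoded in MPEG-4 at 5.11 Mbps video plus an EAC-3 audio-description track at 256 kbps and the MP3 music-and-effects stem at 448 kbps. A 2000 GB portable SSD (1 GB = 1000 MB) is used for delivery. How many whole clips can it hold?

Audio total: 256 + 448 = 704 kbps = 0.704 Mbps.
Total bitrate: 5.814 Mbps.
Per item: 5.814 Mbps × 420 s = 2,442 Mb = 305.2 MB.
Capacity: 2000 GB = 16,000,000 Mb; 6552.33 items → 6552 complete.

6552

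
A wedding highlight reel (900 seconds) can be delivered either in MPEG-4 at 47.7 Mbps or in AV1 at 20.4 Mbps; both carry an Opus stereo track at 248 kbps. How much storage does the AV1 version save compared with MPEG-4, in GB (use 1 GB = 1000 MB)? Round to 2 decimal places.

3.07 GB

Audio: 248 kbps = 0.248 Mbps.
MPEG-4: 47.948 Mbps × 900 s = 43153.2 Mb = 5.394 GB.
AV1: 20.648 Mbps × 900 s = 18583.2 Mb = 2.323 GB.
Saving: 5.394 − 2.323 = 3.071 GB.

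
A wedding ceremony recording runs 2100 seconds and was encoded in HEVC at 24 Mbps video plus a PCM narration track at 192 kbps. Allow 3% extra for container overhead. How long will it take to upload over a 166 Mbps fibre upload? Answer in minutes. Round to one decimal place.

Audio: 192 kbps = 0.192 Mbps.
Total bitrate: 24.192 Mbps.
File: 24.192 Mbps × 2100 s = 50803.2 Mb.
With 3% container overhead: ×1.03. → 52327.3 Mb.
At 166 Mbps: 52327.3 / 166 = 315.2 s ≈ 5.25 minutes.

5.3 minutes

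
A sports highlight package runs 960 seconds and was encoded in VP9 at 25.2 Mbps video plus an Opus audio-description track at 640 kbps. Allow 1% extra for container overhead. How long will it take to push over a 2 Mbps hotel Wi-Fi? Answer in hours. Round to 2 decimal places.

3.48 hours

Audio: 640 kbps = 0.640 Mbps.
Total bitrate: 25.840 Mbps.
File: 25.840 Mbps × 960 s = 24806.4 Mb.
With 1% container overhead: ×1.01. → 25054.5 Mb.
At 2 Mbps: 25054.5 / 2 = 12527.2 s ≈ 3.48 hours.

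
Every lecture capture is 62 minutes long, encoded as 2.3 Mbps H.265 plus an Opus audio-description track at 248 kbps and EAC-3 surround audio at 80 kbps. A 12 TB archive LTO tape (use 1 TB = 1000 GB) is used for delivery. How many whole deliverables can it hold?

9819

62 min = 3720 s
Audio total: 248 + 80 = 328 kbps = 0.328 Mbps.
Total bitrate: 2.628 Mbps.
Per item: 2.628 Mbps × 3720 s = 9,776 Mb = 1,222 MB.
Capacity: 12 TB = 96,000,000 Mb; 9819.81 items → 9819 complete.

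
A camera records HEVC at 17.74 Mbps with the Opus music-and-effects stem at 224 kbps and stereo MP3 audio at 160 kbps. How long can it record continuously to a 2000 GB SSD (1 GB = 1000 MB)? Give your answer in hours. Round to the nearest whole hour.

Audio total: 224 + 160 = 384 kbps = 0.384 Mbps.
Total bitrate: 17.74 + 0.384 = 18.124 Mbps.
Capacity: 2000 GB = 16,000,000 Mb.
Recording time: 16,000,000 / 18.124 = 882,807 s ≈ 245 hours.

245 hours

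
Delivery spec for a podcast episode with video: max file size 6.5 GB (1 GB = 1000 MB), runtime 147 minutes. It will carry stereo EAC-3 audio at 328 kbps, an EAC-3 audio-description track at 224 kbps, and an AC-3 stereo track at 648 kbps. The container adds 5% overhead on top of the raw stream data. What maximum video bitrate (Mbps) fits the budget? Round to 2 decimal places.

Budget: 6.5 GB = 52000.0 Mb.
Stream payload after overhead: 52000.0 / 1.05 = 49523.8 Mb.
147 min = 8820 s
Total bitrate budget: 49523.8 Mb / 8820 s = 5.615 Mbps.
Audio total: 328 + 224 + 648 = 1200 kbps = 1.200 Mbps.
Video: 5.615 − 1.200 = 4.415 Mbps.

4.41 Mbps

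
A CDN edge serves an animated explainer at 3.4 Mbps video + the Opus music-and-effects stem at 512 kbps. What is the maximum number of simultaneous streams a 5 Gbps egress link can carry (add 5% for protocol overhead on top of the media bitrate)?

1217

Audio: 512 kbps = 0.512 Mbps.
Per-viewer media rate: 3.912 Mbps.
On the wire with 5% overhead: 4.108 Mbps.
5 Gbps = 5,000 Mbps; 5,000 / 4.108 = 1217.26 → 1217 viewers.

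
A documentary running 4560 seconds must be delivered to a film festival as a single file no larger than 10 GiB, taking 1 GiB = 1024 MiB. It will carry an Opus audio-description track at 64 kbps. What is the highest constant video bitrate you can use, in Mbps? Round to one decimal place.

18.8 Mbps

Budget: 10 GiB = 85899.3 Mb.
Total bitrate budget: 85899.3 Mb / 4560 s = 18.838 Mbps.
Audio: 64 kbps = 0.064 Mbps.
Video: 18.838 − 0.064 = 18.774 Mbps.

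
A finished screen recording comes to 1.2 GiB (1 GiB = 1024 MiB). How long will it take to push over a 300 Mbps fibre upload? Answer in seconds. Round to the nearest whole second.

File: 1.2 GiB = 10307.9 Mb.
At 300 Mbps: 10307.9 / 300 = 34.4 s ≈ 34.4 seconds.

34 seconds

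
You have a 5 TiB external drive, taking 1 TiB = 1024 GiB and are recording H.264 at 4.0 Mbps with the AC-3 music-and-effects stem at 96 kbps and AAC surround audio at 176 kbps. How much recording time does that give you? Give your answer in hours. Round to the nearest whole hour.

Audio total: 96 + 176 = 272 kbps = 0.272 Mbps.
Total bitrate: 4.0 + 0.272 = 4.272 Mbps.
Capacity: 5 TiB = 43,980,465 Mb.
Recording time: 43,980,465 / 4.272 = 10,295,053 s ≈ 2,860 hours.

2860 hours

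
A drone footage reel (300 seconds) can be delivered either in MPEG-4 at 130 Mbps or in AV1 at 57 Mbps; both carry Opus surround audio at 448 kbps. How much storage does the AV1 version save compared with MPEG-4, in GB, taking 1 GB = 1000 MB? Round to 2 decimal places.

Audio: 448 kbps = 0.448 Mbps.
MPEG-4: 130.448 Mbps × 300 s = 39134.4 Mb = 4.892 GB.
AV1: 57.448 Mbps × 300 s = 17234.4 Mb = 2.154 GB.
Saving: 4.892 − 2.154 = 2.737 GB.

2.74 GB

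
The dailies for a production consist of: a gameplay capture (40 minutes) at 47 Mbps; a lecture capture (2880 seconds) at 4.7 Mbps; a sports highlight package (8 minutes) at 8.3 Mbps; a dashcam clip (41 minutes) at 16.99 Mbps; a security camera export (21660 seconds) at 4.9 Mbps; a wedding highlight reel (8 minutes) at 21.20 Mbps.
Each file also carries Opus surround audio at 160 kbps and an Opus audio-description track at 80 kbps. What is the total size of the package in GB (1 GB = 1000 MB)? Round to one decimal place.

37.0 GB

Audio total: 160 + 80 = 240 kbps = 0.240 Mbps.
gameplay capture: 47.240 Mbps × 2400 s = 113376.0 Mb
lecture capture: 4.940 Mbps × 2880 s = 14227.2 Mb
sports highlight package: 8.540 Mbps × 480 s = 4099.2 Mb
dashcam clip: 17.230 Mbps × 2460 s = 42385.8 Mb
security camera export: 5.140 Mbps × 21660 s = 111332.4 Mb
wedding highlight reel: 21.440 Mbps × 480 s = 10291.2 Mb
Total: 295711.8 Mb = 36964.0 MB.
= 36.96 GB.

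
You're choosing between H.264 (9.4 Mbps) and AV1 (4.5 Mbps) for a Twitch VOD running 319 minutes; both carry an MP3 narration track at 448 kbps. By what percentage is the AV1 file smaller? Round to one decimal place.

319 min = 19140 s
Audio: 448 kbps = 0.448 Mbps.
H.264: 9.848 Mbps × 19140 s = 188490.7 Mb = 23.561 GB.
AV1: 4.948 Mbps × 19140 s = 94704.7 Mb = 11.838 GB.
Reduction: (1 − 11.838/23.561) × 100 = 49.76%.

49.8%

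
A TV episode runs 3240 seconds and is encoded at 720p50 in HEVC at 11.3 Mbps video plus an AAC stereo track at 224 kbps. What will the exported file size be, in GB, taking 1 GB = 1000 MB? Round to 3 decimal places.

4.667 GB

Audio: 224 kbps = 0.224 Mbps.
Total bitrate: 11.3 + 0.224 = 11.524 Mbps.
Stream data: 11.524 Mbps × 3240 s = 37337.8 Mb.
37,338 Mb ÷ 8 = 4,667 MB → 4.667 GB.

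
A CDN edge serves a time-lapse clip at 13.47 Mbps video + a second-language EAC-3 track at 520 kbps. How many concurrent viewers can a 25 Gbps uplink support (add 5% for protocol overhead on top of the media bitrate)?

1701

Audio: 520 kbps = 0.520 Mbps.
Per-viewer media rate: 13.990 Mbps.
On the wire with 5% overhead: 14.690 Mbps.
25 Gbps = 25,000 Mbps; 25,000 / 14.690 = 1701.90 → 1701 viewers.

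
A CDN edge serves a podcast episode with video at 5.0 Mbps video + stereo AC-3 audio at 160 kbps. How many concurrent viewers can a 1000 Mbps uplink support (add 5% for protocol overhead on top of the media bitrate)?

184

Audio: 160 kbps = 0.160 Mbps.
Per-viewer media rate: 5.160 Mbps.
On the wire with 5% overhead: 5.418 Mbps.
1000 Mbps = 1,000 Mbps; 1,000 / 5.418 = 184.57 → 184 viewers.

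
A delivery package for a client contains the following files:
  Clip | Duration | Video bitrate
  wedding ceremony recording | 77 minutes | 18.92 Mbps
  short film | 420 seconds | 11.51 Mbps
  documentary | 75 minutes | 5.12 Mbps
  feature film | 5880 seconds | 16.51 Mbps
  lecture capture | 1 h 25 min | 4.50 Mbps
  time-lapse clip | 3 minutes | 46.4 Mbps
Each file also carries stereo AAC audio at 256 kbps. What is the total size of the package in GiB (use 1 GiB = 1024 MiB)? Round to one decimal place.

Audio: 256 kbps = 0.256 Mbps.
wedding ceremony recording: 19.176 Mbps × 4620 s = 88593.1 Mb
short film: 11.766 Mbps × 420 s = 4941.7 Mb
documentary: 5.376 Mbps × 4500 s = 24192.0 Mb
feature film: 16.766 Mbps × 5880 s = 98584.1 Mb
lecture capture: 4.756 Mbps × 5100 s = 24255.6 Mb
time-lapse clip: 46.656 Mbps × 180 s = 8398.1 Mb
Total: 248964.6 Mb = 31120.6 MB.
= 28.98 GiB.

29.0 GiB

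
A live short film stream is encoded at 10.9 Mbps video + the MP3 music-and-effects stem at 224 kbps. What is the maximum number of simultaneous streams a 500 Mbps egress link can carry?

44

Audio: 224 kbps = 0.224 Mbps.
Per-viewer media rate: 11.124 Mbps.
500 Mbps = 500.0 Mbps; 500.0 / 11.124 = 44.95 → 44 viewers.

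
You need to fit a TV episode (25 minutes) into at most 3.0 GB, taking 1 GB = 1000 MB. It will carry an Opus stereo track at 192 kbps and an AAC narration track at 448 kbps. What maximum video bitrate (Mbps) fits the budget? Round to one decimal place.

Budget: 3.0 GB = 24000.0 Mb.
25 min = 1500 s
Total bitrate budget: 24000.0 Mb / 1500 s = 16.000 Mbps.
Audio total: 192 + 448 = 640 kbps = 0.640 Mbps.
Video: 16.000 − 0.640 = 15.360 Mbps.

15.4 Mbps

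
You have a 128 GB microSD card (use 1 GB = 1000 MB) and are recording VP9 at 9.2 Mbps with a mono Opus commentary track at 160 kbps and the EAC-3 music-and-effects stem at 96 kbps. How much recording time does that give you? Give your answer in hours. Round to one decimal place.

30.1 hours

Audio total: 160 + 96 = 256 kbps = 0.256 Mbps.
Total bitrate: 9.2 + 0.256 = 9.456 Mbps.
Capacity: 128 GB = 1,024,000 Mb.
Recording time: 1,024,000 / 9.456 = 108,291 s ≈ 30.1 hours.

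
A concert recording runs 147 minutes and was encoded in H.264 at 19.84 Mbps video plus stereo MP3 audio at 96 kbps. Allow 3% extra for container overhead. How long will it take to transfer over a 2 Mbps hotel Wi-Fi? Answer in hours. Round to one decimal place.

147 min = 8820 s
Audio: 96 kbps = 0.096 Mbps.
Total bitrate: 19.936 Mbps.
File: 19.936 Mbps × 8820 s = 175835.5 Mb.
With 3% container overhead: ×1.03. → 181110.6 Mb.
At 2 Mbps: 181110.6 / 2 = 90555.3 s ≈ 25.2 hours.

25.2 hours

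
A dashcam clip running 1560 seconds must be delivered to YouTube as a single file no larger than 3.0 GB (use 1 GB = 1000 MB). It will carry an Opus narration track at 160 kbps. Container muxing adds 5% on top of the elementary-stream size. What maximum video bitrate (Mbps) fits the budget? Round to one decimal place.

14.5 Mbps

Budget: 3.0 GB = 24000.0 Mb.
Stream payload after overhead: 24000.0 / 1.05 = 22857.1 Mb.
Total bitrate budget: 22857.1 Mb / 1560 s = 14.652 Mbps.
Audio: 160 kbps = 0.160 Mbps.
Video: 14.652 − 0.160 = 14.492 Mbps.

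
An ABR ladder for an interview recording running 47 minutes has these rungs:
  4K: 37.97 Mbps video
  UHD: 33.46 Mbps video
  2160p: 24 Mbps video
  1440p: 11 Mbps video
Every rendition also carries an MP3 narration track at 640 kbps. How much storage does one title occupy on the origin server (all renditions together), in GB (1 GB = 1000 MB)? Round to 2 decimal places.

38.42 GB

47 min = 2820 s
Audio: 640 kbps = 0.640 Mbps.
Sum of rendition bitrates: (37.97+0.640) + (33.46+0.640) + (24+0.640) + (11+0.640) = 108.990 Mbps.
× 2820 s = 307,352 Mb = 38,419 MB = 38.42 GB.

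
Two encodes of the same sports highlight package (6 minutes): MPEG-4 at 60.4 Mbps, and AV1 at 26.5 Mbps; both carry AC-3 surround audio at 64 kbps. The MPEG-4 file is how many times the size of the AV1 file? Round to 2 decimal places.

2.28

6 min = 360 s
Audio: 64 kbps = 0.064 Mbps.
MPEG-4: 60.464 Mbps × 360 s = 21767.0 Mb = 2.534 GiB.
AV1: 26.564 Mbps × 360 s = 9563.0 Mb = 1.113 GiB.
Ratio: 2.534 / 1.113 = 2.276.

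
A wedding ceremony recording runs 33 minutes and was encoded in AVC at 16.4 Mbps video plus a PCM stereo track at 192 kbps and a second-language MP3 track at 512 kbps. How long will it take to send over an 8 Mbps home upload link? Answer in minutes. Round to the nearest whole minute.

71 minutes

33 min = 1980 s
Audio total: 192 + 512 = 704 kbps = 0.704 Mbps.
Total bitrate: 17.104 Mbps.
File: 17.104 Mbps × 1980 s = 33865.9 Mb.
At 8 Mbps: 33865.9 / 8 = 4233.2 s ≈ 70.6 minutes.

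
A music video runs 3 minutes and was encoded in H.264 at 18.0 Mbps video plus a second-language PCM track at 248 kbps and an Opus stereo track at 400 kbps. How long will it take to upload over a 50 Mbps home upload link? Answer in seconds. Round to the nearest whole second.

67 seconds

3 min = 180 s
Audio total: 248 + 400 = 648 kbps = 0.648 Mbps.
Total bitrate: 18.648 Mbps.
File: 18.648 Mbps × 180 s = 3356.6 Mb.
At 50 Mbps: 3356.6 / 50 = 67.1 s ≈ 67.1 seconds.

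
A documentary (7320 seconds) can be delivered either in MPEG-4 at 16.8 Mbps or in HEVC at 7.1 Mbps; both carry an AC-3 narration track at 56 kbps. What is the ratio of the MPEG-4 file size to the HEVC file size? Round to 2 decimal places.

Audio: 56 kbps = 0.056 Mbps.
MPEG-4: 16.856 Mbps × 7320 s = 123385.9 Mb = 15.423 GB.
HEVC: 7.156 Mbps × 7320 s = 52381.9 Mb = 6.548 GB.
Ratio: 15.423 / 6.548 = 2.356.

2.36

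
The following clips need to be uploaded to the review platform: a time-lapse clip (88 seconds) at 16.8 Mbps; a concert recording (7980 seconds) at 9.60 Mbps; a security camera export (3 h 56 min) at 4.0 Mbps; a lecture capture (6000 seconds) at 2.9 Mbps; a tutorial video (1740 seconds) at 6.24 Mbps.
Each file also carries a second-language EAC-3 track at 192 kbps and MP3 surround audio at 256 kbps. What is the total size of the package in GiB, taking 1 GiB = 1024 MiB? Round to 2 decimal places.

20.54 GiB

Audio total: 192 + 256 = 448 kbps = 0.448 Mbps.
time-lapse clip: 17.248 Mbps × 88 s = 1517.8 Mb
concert recording: 10.048 Mbps × 7980 s = 80183.0 Mb
security camera export: 4.448 Mbps × 14160 s = 62983.7 Mb
lecture capture: 3.348 Mbps × 6000 s = 20088.0 Mb
tutorial video: 6.688 Mbps × 1740 s = 11637.1 Mb
Total: 176409.7 Mb = 22051.2 MB.
= 20.54 GiB.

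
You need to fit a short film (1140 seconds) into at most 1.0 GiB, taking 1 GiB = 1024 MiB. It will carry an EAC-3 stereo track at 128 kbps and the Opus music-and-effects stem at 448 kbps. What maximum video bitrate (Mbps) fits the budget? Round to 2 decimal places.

6.96 Mbps

Budget: 1.0 GiB = 8589.9 Mb.
Total bitrate budget: 8589.9 Mb / 1140 s = 7.535 Mbps.
Audio total: 128 + 448 = 576 kbps = 0.576 Mbps.
Video: 7.535 − 0.576 = 6.959 Mbps.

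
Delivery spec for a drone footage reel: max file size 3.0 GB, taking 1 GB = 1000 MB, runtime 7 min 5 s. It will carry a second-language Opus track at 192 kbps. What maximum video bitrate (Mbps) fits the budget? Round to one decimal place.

56.3 Mbps

Budget: 3.0 GB = 24000.0 Mb.
7 min 5 s = 425 s
Total bitrate budget: 24000.0 Mb / 425 s = 56.471 Mbps.
Audio: 192 kbps = 0.192 Mbps.
Video: 56.471 − 0.192 = 56.279 Mbps.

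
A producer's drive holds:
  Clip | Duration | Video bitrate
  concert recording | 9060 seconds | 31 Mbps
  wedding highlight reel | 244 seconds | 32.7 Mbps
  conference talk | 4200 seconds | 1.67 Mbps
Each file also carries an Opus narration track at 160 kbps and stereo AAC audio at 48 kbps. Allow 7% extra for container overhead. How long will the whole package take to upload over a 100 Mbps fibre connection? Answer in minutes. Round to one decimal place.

Audio total: 160 + 48 = 208 kbps = 0.208 Mbps.
concert recording: 31.208 Mbps × 9060 s × 1.07 = 302536.6 Mb
wedding highlight reel: 32.908 Mbps × 244 s × 1.07 = 8591.6 Mb
conference talk: 1.878 Mbps × 4200 s × 1.07 = 8439.7 Mb
Total: 319567.9 Mb = 39946.0 MB.
At 100 Mbps: 319567.9 / 100 = 3196 s ≈ 53.3 minutes.

53.3 minutes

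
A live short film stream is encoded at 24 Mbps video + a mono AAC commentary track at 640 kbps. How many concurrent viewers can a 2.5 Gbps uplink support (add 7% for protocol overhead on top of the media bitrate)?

Audio: 640 kbps = 0.640 Mbps.
Per-viewer media rate: 24.640 Mbps.
On the wire with 7% overhead: 26.365 Mbps.
2.5 Gbps = 2,500 Mbps; 2,500 / 26.365 = 94.82 → 94 viewers.

94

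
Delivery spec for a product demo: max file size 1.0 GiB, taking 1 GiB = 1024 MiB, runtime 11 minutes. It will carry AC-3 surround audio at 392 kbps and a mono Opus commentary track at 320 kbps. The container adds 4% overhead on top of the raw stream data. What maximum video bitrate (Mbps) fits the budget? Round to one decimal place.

11.8 Mbps

Budget: 1.0 GiB = 8589.9 Mb.
Stream payload after overhead: 8589.9 / 1.04 = 8259.6 Mb.
11 min = 660 s
Total bitrate budget: 8259.6 Mb / 660 s = 12.514 Mbps.
Audio total: 392 + 320 = 712 kbps = 0.712 Mbps.
Video: 12.514 − 0.712 = 11.802 Mbps.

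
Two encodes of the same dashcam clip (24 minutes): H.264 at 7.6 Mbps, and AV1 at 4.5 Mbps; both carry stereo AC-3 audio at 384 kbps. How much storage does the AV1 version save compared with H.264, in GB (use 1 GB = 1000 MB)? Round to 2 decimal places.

0.56 GB

24 min = 1440 s
Audio: 384 kbps = 0.384 Mbps.
H.264: 7.984 Mbps × 1440 s = 11497.0 Mb = 1.437 GB.
AV1: 4.884 Mbps × 1440 s = 7033.0 Mb = 0.879 GB.
Saving: 1.437 − 0.879 = 0.558 GB.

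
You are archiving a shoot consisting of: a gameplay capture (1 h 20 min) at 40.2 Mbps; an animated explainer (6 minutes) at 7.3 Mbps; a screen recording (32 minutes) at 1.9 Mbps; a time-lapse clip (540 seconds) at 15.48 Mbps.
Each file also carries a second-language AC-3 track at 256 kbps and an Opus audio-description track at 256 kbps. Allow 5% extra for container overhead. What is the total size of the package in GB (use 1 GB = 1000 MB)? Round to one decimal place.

27.8 GB

Audio total: 256 + 256 = 512 kbps = 0.512 Mbps.
gameplay capture: 40.712 Mbps × 4800 s × 1.05 = 205188.5 Mb
animated explainer: 7.812 Mbps × 360 s × 1.05 = 2952.9 Mb
screen recording: 2.412 Mbps × 1920 s × 1.05 = 4862.6 Mb
time-lapse clip: 15.992 Mbps × 540 s × 1.05 = 9067.5 Mb
Total: 222071.5 Mb = 27758.9 MB.
= 27.76 GB.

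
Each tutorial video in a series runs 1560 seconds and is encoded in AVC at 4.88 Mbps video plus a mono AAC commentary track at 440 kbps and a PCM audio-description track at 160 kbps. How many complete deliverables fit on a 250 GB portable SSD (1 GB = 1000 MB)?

233

Audio total: 440 + 160 = 600 kbps = 0.600 Mbps.
Total bitrate: 5.480 Mbps.
Per item: 5.480 Mbps × 1560 s = 8,549 Mb = 1,069 MB.
Capacity: 250 GB = 2,000,000 Mb; 233.95 items → 233 complete.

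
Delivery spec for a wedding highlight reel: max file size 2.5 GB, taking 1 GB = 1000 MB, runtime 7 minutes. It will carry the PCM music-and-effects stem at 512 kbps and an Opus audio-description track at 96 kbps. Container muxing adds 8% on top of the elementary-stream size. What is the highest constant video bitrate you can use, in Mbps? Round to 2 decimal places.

Budget: 2.5 GB = 20000.0 Mb.
Stream payload after overhead: 20000.0 / 1.08 = 18518.5 Mb.
7 min = 420 s
Total bitrate budget: 18518.5 Mb / 420 s = 44.092 Mbps.
Audio total: 512 + 96 = 608 kbps = 0.608 Mbps.
Video: 44.092 − 0.608 = 43.484 Mbps.

43.48 Mbps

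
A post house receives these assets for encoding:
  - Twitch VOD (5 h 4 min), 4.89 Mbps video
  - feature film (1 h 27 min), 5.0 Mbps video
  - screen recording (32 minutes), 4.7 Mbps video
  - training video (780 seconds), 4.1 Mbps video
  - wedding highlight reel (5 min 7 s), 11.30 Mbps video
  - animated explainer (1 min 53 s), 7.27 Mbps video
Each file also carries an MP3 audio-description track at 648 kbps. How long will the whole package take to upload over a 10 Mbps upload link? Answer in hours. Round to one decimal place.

4.1 hours

Audio: 648 kbps = 0.648 Mbps.
Twitch VOD: 5.538 Mbps × 18240 s = 101013.1 Mb
feature film: 5.648 Mbps × 5220 s = 29482.6 Mb
screen recording: 5.348 Mbps × 1920 s = 10268.2 Mb
training video: 4.748 Mbps × 780 s = 3703.4 Mb
wedding highlight reel: 11.948 Mbps × 307 s = 3668.0 Mb
animated explainer: 7.918 Mbps × 113 s = 894.7 Mb
Total: 149030.0 Mb = 18628.8 MB.
At 10 Mbps: 149030.0 / 10 = 14903 s ≈ 4.14 hours.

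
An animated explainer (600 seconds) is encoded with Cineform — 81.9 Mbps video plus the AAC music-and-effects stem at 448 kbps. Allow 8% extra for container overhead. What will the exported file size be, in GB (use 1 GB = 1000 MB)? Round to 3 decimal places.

Audio: 448 kbps = 0.448 Mbps.
Total bitrate: 81.9 + 0.448 = 82.348 Mbps.
Stream data: 82.348 Mbps × 600 s = 49408.8 Mb.
With 8% container overhead: ×1.08.
53,362 Mb ÷ 8 = 6,670 MB → 6.670 GB.

6.670 GB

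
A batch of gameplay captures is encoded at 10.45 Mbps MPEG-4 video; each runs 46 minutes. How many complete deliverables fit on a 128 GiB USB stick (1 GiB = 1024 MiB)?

46 min = 2760 s
Per item: 10.450 Mbps × 2760 s = 28,842 Mb = 3,605 MB.
Capacity: 128 GiB = 1,099,512 Mb; 38.12 items → 38 complete.

38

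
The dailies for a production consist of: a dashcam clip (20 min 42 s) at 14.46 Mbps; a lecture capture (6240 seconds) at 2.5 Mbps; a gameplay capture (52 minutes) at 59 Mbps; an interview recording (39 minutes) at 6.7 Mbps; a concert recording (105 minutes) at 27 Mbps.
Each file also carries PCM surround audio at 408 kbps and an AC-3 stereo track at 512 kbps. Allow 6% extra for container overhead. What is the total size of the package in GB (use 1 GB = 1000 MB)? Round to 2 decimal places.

Audio total: 408 + 512 = 920 kbps = 0.920 Mbps.
dashcam clip: 15.380 Mbps × 1242 s × 1.06 = 20248.1 Mb
lecture capture: 3.420 Mbps × 6240 s × 1.06 = 22621.2 Mb
gameplay capture: 59.920 Mbps × 3120 s × 1.06 = 198167.4 Mb
interview recording: 7.620 Mbps × 2340 s × 1.06 = 18900.6 Mb
concert recording: 27.920 Mbps × 6300 s × 1.06 = 186449.8 Mb
Total: 446387.2 Mb = 55798.4 MB.
= 55.80 GB.

55.80 GB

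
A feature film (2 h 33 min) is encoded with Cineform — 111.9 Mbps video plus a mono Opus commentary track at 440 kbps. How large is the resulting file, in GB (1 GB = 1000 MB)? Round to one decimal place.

128.9 GB

2 h 33 min = 153 min = 9180 s
Audio: 440 kbps = 0.440 Mbps.
Total bitrate: 111.9 + 0.440 = 112.340 Mbps.
Stream data: 112.340 Mbps × 9180 s = 1031281.2 Mb.
1,031,281 Mb ÷ 8 = 128,910 MB → 128.9 GB.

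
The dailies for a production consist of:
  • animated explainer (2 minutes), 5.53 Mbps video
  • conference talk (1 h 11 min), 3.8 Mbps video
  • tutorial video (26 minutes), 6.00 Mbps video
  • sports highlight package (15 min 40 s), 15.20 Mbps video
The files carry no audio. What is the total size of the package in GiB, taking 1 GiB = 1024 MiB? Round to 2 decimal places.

4.71 GiB

animated explainer: 5.530 Mbps × 120 s = 663.6 Mb
conference talk: 3.800 Mbps × 4260 s = 16188.0 Mb
tutorial video: 6.000 Mbps × 1560 s = 9360.0 Mb
sports highlight package: 15.200 Mbps × 940 s = 14288.0 Mb
Total: 40499.6 Mb = 5062.4 MB.
= 4.715 GiB.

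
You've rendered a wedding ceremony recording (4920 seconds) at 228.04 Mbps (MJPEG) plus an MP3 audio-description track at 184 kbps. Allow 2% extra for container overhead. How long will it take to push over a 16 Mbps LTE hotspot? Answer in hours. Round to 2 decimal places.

19.88 hours

Audio: 184 kbps = 0.184 Mbps.
Total bitrate: 228.224 Mbps.
File: 228.224 Mbps × 4920 s = 1122862.1 Mb.
With 2% container overhead: ×1.02. → 1145319.3 Mb.
At 16 Mbps: 1145319.3 / 16 = 71582.5 s ≈ 19.9 hours.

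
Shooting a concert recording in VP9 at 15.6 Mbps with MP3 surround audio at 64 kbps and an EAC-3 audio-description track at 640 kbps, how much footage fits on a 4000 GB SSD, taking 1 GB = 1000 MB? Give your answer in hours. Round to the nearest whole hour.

Audio total: 64 + 640 = 704 kbps = 0.704 Mbps.
Total bitrate: 15.6 + 0.704 = 16.304 Mbps.
Capacity: 4000 GB = 32,000,000 Mb.
Recording time: 32,000,000 / 16.304 = 1,962,709 s ≈ 545 hours.

545 hours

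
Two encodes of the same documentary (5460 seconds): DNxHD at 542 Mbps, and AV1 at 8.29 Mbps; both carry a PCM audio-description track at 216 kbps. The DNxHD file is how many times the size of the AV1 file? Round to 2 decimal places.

63.75

Audio: 216 kbps = 0.216 Mbps.
DNxHD: 542.216 Mbps × 5460 s = 2960499.4 Mb = 344.647 GiB.
AV1: 8.506 Mbps × 5460 s = 46442.8 Mb = 5.407 GiB.
Ratio: 344.647 / 5.407 = 63.745.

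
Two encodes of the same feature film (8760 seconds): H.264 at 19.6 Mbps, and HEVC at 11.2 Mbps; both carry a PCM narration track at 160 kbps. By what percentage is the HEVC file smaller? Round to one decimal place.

Audio: 160 kbps = 0.160 Mbps.
H.264: 19.760 Mbps × 8760 s = 173097.6 Mb = 20.151 GiB.
HEVC: 11.360 Mbps × 8760 s = 99513.6 Mb = 11.585 GiB.
Reduction: (1 − 11.585/20.151) × 100 = 42.51%.

42.5%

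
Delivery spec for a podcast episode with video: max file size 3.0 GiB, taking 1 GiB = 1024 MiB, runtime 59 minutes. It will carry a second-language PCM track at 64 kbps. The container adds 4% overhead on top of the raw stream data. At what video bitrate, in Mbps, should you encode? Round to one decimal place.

Budget: 3.0 GiB = 25769.8 Mb.
Stream payload after overhead: 25769.8 / 1.04 = 24778.7 Mb.
59 min = 3540 s
Total bitrate budget: 24778.7 Mb / 3540 s = 7.000 Mbps.
Audio: 64 kbps = 0.064 Mbps.
Video: 7.000 − 0.064 = 6.936 Mbps.

6.9 Mbps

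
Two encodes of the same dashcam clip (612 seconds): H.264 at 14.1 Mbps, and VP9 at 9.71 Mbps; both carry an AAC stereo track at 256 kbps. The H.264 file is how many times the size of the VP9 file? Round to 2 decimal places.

Audio: 256 kbps = 0.256 Mbps.
H.264: 14.356 Mbps × 612 s = 8785.9 Mb = 1.098 GB.
VP9: 9.966 Mbps × 612 s = 6099.2 Mb = 0.762 GB.
Ratio: 1.098 / 0.762 = 1.440.

1.44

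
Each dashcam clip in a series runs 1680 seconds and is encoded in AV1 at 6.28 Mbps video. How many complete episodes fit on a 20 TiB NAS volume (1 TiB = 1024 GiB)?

16674

Per item: 6.280 Mbps × 1680 s = 10,550 Mb = 1,319 MB.
Capacity: 20 TiB = 175,921,860 Mb; 16674.43 items → 16674 complete.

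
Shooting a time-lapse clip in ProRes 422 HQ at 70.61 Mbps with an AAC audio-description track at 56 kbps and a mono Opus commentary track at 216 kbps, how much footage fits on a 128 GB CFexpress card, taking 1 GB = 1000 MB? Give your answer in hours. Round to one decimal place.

4.0 hours

Audio total: 56 + 216 = 272 kbps = 0.272 Mbps.
Total bitrate: 70.61 + 0.272 = 70.882 Mbps.
Capacity: 128 GB = 1,024,000 Mb.
Recording time: 1,024,000 / 70.882 = 14,447 s ≈ 4.01 hours.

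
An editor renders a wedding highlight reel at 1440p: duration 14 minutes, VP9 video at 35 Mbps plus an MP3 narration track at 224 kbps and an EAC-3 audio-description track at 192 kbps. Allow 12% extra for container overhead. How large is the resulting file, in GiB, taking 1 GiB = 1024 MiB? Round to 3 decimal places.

14 min = 840 s
Audio total: 224 + 192 = 416 kbps = 0.416 Mbps.
Total bitrate: 35 + 0.416 = 35.416 Mbps.
Stream data: 35.416 Mbps × 840 s = 29749.4 Mb.
With 12% container overhead: ×1.12.
33,319 Mb = 4,164,921,600 bytes ÷ 1,073,741,824 = 3.879 GiB.

3.879 GiB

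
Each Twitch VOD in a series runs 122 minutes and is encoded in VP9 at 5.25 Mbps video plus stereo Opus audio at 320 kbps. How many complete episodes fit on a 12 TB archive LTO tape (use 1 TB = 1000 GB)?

2354

122 min = 7320 s
Audio: 320 kbps = 0.320 Mbps.
Total bitrate: 5.570 Mbps.
Per item: 5.570 Mbps × 7320 s = 40,772 Mb = 5,097 MB.
Capacity: 12 TB = 96,000,000 Mb; 2354.53 items → 2354 complete.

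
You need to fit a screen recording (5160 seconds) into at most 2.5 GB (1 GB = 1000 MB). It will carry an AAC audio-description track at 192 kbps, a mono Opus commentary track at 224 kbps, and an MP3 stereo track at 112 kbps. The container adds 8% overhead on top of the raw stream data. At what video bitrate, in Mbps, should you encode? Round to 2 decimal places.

3.06 Mbps

Budget: 2.5 GB = 20000.0 Mb.
Stream payload after overhead: 20000.0 / 1.08 = 18518.5 Mb.
Total bitrate budget: 18518.5 Mb / 5160 s = 3.589 Mbps.
Audio total: 192 + 224 + 112 = 528 kbps = 0.528 Mbps.
Video: 3.589 − 0.528 = 3.061 Mbps.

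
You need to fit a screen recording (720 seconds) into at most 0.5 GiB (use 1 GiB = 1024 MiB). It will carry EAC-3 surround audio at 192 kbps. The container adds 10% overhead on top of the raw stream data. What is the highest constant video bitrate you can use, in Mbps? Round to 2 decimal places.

5.23 Mbps

Budget: 0.5 GiB = 4295.0 Mb.
Stream payload after overhead: 4295.0 / 1.10 = 3904.5 Mb.
Total bitrate budget: 3904.5 Mb / 720 s = 5.423 Mbps.
Audio: 192 kbps = 0.192 Mbps.
Video: 5.423 − 0.192 = 5.231 Mbps.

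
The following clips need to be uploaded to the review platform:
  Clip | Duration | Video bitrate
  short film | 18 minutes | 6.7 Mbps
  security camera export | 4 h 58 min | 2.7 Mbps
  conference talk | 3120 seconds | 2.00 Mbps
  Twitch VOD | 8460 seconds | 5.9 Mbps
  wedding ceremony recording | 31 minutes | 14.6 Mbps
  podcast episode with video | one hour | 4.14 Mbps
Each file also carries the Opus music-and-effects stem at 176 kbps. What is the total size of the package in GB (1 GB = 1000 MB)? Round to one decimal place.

Audio: 176 kbps = 0.176 Mbps.
short film: 6.876 Mbps × 1080 s = 7426.1 Mb
security camera export: 2.876 Mbps × 17880 s = 51422.9 Mb
conference talk: 2.176 Mbps × 3120 s = 6789.1 Mb
Twitch VOD: 6.076 Mbps × 8460 s = 51403.0 Mb
wedding ceremony recording: 14.776 Mbps × 1860 s = 27483.4 Mb
podcast episode with video: 4.316 Mbps × 3600 s = 15537.6 Mb
Total: 160062.0 Mb = 20007.8 MB.
= 20.01 GB.

20.0 GB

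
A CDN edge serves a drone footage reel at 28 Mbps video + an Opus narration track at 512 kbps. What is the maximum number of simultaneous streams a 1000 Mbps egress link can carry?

Audio: 512 kbps = 0.512 Mbps.
Per-viewer media rate: 28.512 Mbps.
1000 Mbps = 1,000 Mbps; 1,000 / 28.512 = 35.07 → 35 viewers.

35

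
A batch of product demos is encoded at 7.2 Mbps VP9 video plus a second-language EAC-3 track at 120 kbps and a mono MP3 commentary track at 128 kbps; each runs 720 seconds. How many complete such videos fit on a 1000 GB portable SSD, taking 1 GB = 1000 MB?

Audio total: 120 + 128 = 248 kbps = 0.248 Mbps.
Total bitrate: 7.448 Mbps.
Per item: 7.448 Mbps × 720 s = 5,363 Mb = 670.3 MB.
Capacity: 1000 GB = 8,000,000 Mb; 1491.82 items → 1491 complete.

1491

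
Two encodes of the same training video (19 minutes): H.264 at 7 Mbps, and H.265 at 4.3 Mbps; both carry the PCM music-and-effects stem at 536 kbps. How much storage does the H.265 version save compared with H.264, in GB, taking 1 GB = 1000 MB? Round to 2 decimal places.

19 min = 1140 s
Audio: 536 kbps = 0.536 Mbps.
H.264: 7.536 Mbps × 1140 s = 8591.0 Mb = 1.074 GB.
H.265: 4.836 Mbps × 1140 s = 5513.0 Mb = 0.689 GB.
Saving: 1.074 − 0.689 = 0.385 GB.

0.38 GB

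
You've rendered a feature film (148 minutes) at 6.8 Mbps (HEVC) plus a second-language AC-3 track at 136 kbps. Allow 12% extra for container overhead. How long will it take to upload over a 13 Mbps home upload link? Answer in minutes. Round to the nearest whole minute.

148 min = 8880 s
Audio: 136 kbps = 0.136 Mbps.
Total bitrate: 6.936 Mbps.
File: 6.936 Mbps × 8880 s = 61591.7 Mb.
With 12% container overhead: ×1.12. → 68982.7 Mb.
At 13 Mbps: 68982.7 / 13 = 5306.4 s ≈ 88.4 minutes.

88 minutes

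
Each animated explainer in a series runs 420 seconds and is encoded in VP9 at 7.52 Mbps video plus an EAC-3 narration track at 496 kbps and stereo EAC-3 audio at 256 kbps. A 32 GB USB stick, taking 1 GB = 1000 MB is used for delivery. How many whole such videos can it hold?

73

Audio total: 496 + 256 = 752 kbps = 0.752 Mbps.
Total bitrate: 8.272 Mbps.
Per item: 8.272 Mbps × 420 s = 3,474 Mb = 434.3 MB.
Capacity: 32 GB = 256,000 Mb; 73.69 items → 73 complete.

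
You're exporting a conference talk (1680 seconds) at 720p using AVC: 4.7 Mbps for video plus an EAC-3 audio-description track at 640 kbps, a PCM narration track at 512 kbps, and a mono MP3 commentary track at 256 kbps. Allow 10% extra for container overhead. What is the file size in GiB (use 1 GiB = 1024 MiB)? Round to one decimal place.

Audio total: 640 + 512 + 256 = 1408 kbps = 1.408 Mbps.
Total bitrate: 4.7 + 1.408 = 6.108 Mbps.
Stream data: 6.108 Mbps × 1680 s = 10261.4 Mb.
With 10% container overhead: ×1.10.
11,288 Mb = 1,410,948,000 bytes ÷ 1,073,741,824 = 1.314 GiB.

1.3 GiB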